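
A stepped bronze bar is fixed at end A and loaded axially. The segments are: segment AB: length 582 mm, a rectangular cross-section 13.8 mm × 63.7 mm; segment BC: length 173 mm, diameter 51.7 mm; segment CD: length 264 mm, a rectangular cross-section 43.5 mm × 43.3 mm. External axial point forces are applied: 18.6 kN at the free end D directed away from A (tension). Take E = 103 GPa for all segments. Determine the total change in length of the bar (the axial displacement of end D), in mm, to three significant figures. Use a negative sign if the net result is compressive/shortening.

0.160 mm

Internal axial forces (sectioning from the free end, tension +): N_CD = 18.6 kN, N_BC = 18.6 kN, N_AB = 18.6 kN.
A_AB = 879.1 mm².
A_BC = 2099 mm².
A_CD = 1884 mm².
δ_AB = 18600·582/(879.1·103000) = 0.1196 mm
δ_BC = 18600·173/(2099·103000) = 0.01488 mm
δ_CD = 18600·264/(1884·103000) = 0.02531 mm
δ = Σδ_i = 0.1598 mm.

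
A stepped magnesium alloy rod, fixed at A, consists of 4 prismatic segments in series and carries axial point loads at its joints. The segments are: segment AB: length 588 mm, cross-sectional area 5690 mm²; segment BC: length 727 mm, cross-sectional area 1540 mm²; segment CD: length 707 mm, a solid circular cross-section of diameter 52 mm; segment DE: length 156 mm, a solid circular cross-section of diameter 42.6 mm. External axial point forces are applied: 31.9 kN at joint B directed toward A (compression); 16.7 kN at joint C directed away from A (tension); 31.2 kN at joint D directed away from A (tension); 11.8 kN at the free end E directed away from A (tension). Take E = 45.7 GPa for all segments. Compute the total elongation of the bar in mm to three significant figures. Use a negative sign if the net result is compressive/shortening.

1.02 mm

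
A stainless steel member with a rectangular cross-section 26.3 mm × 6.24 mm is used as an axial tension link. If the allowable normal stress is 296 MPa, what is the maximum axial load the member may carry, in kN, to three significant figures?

48.6 kN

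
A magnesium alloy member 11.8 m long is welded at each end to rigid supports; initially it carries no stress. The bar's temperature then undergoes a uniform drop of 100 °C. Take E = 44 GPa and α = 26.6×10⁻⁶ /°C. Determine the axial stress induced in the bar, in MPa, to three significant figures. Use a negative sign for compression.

117 MPa

Free thermal expansion αLΔT = 26.6e-6 · 11800 · -100 = -31.39 mm.
The walls impose strain ε = −(-31.39)/11800 = 2.6600e-03; σ = Eε = 44000 · 2.6600e-03 = 117 MPa.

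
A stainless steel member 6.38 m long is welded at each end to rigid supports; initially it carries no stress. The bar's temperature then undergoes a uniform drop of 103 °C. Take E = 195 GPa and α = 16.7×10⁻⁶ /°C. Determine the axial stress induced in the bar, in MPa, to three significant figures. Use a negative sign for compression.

335 MPa

Free thermal expansion αLΔT = 16.7e-6 · 6380 · -103 = -10.97 mm.
The walls impose strain ε = −(-10.97)/6380 = 1.7201e-03; σ = Eε = 195000 · 1.7201e-03 = 335.4 MPa.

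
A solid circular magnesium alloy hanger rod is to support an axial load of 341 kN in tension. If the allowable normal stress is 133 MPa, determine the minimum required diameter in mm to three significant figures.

Required area A ≥ P/σ_allow = 341000/133 = 2564 mm².
For a solid circular section, d ≥ √(4A/π) = 57.14 mm.

57.1 mm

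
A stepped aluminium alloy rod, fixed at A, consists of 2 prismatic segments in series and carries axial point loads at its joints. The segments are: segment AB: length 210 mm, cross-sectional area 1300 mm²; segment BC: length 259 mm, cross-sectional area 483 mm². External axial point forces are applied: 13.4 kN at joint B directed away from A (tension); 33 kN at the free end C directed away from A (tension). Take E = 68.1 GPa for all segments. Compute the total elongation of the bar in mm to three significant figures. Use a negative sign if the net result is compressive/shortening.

0.370 mm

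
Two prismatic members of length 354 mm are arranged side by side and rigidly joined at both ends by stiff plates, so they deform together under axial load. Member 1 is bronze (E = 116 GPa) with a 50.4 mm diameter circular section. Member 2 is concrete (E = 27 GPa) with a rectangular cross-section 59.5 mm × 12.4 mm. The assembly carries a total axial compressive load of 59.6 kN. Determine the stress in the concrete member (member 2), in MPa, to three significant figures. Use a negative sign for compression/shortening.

-6.40 MPa

A_1 = 1995 mm².
A_2 = 737.8 mm².
Equal strain + equilibrium ⇒ each member carries load in proportion to AE: A₁E₁ = 231400000 N, A₂E₂ = 19920000 N, ΣAE = 251300000 N.
σ₂ = P·E₂/ΣAE = -59600·27000/251300000 = -6.402 MPa.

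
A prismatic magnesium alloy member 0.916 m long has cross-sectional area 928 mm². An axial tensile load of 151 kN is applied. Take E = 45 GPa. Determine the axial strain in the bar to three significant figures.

σ = N/A = 162.7 MPa; ε = σ/E = 162.7/45000 = 3.616e-03.

0.00362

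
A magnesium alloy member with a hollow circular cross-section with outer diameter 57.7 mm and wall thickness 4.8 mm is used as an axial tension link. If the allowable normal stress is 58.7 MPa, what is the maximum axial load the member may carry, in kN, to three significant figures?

A = 797.7 mm².
P_max = σ_allow · A = 58.7 · 797.7 = 46830 N = 46.83 kN.

46.8 kN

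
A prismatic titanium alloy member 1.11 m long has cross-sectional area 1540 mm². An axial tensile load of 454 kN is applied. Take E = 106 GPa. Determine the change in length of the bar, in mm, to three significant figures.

3.09 mm

δ_mech = NL/(AE) = 454000·1110/(1540·106000) = 3.087 mm.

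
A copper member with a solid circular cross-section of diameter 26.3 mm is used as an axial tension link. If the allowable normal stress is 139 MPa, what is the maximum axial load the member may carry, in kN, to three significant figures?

75.5 kN

A = 543.3 mm².
P_max = σ_allow · A = 139 · 543.3 = 75510 N = 75.51 kN.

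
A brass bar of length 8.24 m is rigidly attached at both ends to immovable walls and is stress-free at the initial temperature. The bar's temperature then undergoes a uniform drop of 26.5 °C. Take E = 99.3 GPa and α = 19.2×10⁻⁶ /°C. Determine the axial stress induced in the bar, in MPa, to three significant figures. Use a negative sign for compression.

50.5 MPa

Free thermal expansion αLΔT = 19.2e-6 · 8240 · -26.5 = -4.193 mm.
The walls impose strain ε = −(-4.193)/8240 = 5.0880e-04; σ = Eε = 99300 · 5.0880e-04 = 50.52 MPa.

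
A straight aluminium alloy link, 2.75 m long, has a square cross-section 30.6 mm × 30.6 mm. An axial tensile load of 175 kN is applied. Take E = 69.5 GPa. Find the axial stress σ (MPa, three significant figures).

187 MPa

A = 936.4 mm².
σ = N/A = 175000/936.4 = 186.9 MPa.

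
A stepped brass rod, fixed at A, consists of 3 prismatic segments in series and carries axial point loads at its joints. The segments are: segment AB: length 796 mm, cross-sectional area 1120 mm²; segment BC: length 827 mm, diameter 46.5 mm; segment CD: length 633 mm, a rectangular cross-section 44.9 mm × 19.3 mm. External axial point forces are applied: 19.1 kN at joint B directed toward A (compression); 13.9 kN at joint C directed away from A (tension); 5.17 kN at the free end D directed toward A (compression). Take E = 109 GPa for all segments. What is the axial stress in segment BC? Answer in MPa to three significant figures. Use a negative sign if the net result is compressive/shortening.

Internal axial forces (sectioning from the free end, tension +): N_CD = -5.17 kN, N_BC = 8.73 kN, N_AB = -10.37 kN.
A_BC = 1698 mm².
σ_BC = N_BC/A_BC = 8730/1698 = 5.141 MPa.

5.14 MPa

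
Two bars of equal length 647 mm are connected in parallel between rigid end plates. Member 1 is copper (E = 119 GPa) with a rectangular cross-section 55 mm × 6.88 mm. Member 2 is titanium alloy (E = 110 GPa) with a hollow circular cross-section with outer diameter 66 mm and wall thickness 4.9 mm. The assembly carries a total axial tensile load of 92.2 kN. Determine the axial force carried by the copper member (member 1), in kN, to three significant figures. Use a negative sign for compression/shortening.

28.0 kN

A_1 = 378.4 mm².
A_2 = 940.6 mm².
Equal strain + equilibrium ⇒ each member carries load in proportion to AE: A₁E₁ = 45030000 N, A₂E₂ = 103500000 N, ΣAE = 148500000 N.
F₁ = P·A₁E₁/ΣAE = 92200·45030000/148500000 = 27960 N.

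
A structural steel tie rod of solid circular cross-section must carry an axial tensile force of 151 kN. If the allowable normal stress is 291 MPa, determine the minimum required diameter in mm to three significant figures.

Required area A ≥ P/σ_allow = 151000/291 = 518.9 mm².
For a solid circular section, d ≥ √(4A/π) = 25.7 mm.

25.7 mm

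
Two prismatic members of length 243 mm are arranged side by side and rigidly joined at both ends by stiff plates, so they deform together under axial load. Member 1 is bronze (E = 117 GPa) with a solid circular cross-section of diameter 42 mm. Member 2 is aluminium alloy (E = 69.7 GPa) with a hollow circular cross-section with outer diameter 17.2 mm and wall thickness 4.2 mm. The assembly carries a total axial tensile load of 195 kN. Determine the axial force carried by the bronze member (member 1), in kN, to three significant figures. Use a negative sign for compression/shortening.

A_1 = 1385 mm².
A_2 = 171.5 mm².
Equal strain + equilibrium ⇒ each member carries load in proportion to AE: A₁E₁ = 162100000 N, A₂E₂ = 11960000 N, ΣAE = 174100000 N.
F₁ = P·A₁E₁/ΣAE = 195000·162100000/174100000 = 181600 N.

182 kN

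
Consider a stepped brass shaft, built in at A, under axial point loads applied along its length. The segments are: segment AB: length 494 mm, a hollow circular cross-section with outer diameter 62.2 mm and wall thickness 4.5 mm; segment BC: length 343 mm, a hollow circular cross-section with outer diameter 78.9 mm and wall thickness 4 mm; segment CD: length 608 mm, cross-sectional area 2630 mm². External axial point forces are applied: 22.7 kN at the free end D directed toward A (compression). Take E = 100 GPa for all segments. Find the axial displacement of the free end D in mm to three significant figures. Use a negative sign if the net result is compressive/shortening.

-0.273 mm

Internal axial forces (sectioning from the free end, tension +): N_CD = -22.7 kN, N_BC = -22.7 kN, N_AB = -22.7 kN.
A_AB = 815.7 mm².
A_BC = 941.2 mm².
δ_AB = -22700·494/(815.7·100000) = -0.1375 mm
δ_BC = -22700·343/(941.2·100000) = -0.08272 mm
δ_CD = -22700·608/(2630·100000) = -0.05248 mm
δ = Σδ_i = -0.2727 mm.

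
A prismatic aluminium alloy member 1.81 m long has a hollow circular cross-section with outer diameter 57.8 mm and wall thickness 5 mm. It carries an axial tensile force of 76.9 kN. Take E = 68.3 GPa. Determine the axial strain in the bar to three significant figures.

0.00136

A = 829.4 mm².
σ = N/A = 92.72 MPa; ε = σ/E = 92.72/68300 = 1.358e-03.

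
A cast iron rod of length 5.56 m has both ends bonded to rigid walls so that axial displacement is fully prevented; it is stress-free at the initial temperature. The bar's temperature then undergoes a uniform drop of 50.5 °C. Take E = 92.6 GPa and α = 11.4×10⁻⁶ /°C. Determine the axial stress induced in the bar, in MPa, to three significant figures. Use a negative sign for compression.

Free thermal expansion αLΔT = 11.4e-6 · 5560 · -50.5 = -3.201 mm.
The walls impose strain ε = −(-3.201)/5560 = 5.7570e-04; σ = Eε = 92600 · 5.7570e-04 = 53.31 MPa.

53.3 MPa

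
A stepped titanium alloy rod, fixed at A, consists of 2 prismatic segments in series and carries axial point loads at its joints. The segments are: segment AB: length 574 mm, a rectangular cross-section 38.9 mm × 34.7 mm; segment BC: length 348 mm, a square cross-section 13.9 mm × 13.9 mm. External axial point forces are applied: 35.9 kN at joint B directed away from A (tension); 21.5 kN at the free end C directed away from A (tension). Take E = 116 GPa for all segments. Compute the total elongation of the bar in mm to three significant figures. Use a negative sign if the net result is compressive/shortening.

0.544 mm

Internal axial forces (sectioning from the free end, tension +): N_BC = 21.5 kN, N_AB = 57.4 kN.
A_AB = 1350 mm².
A_BC = 193.2 mm².
δ_AB = 57400·574/(1350·116000) = 0.2104 mm
δ_BC = 21500·348/(193.2·116000) = 0.3338 mm
δ = Σδ_i = 0.5443 mm.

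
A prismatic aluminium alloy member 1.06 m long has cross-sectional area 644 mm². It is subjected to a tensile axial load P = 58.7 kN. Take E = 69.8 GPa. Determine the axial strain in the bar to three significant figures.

σ = N/A = 91.15 MPa; ε = σ/E = 91.15/69800 = 1.306e-03.

0.00131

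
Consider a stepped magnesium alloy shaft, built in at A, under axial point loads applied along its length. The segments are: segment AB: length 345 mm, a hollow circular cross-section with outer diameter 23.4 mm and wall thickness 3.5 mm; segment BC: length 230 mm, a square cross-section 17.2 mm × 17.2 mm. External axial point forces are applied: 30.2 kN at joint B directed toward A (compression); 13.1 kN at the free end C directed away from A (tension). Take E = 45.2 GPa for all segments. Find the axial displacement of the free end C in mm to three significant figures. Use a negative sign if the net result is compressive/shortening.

Internal axial forces (sectioning from the free end, tension +): N_BC = 13.1 kN, N_AB = -17.1 kN.
A_AB = 218.8 mm².
A_BC = 295.8 mm².
δ_AB = -17100·345/(218.8·45200) = -0.5965 mm
δ_BC = 13100·230/(295.8·45200) = 0.2253 mm
δ = Σδ_i = -0.3712 mm.

-0.371 mm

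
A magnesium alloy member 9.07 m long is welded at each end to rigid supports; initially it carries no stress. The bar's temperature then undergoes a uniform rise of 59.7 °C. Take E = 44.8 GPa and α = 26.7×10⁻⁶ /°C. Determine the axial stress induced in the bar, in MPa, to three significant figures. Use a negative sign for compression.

Free thermal expansion αLΔT = 26.7e-6 · 9070 · 59.7 = 14.46 mm.
The walls impose strain ε = −(14.46)/9070 = -1.5940e-03; σ = Eε = 44800 · -1.5940e-03 = -71.41 MPa.

-71.4 MPa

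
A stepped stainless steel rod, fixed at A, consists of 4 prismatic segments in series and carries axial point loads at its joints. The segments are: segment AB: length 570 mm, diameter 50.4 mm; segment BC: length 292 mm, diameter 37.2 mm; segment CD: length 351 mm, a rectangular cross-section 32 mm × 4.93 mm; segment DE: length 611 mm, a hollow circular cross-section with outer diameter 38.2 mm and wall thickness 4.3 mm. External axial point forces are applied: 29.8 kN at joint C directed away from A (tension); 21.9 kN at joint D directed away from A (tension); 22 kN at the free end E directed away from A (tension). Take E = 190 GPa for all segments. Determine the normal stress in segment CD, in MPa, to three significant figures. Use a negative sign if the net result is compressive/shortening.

Internal axial forces (sectioning from the free end, tension +): N_DE = 22 kN, N_CD = 43.9 kN, N_BC = 73.7 kN, N_AB = 73.7 kN.
A_CD = 157.8 mm².
σ_CD = N_CD/A_CD = 43900/157.8 = 278.3 MPa.

278 MPa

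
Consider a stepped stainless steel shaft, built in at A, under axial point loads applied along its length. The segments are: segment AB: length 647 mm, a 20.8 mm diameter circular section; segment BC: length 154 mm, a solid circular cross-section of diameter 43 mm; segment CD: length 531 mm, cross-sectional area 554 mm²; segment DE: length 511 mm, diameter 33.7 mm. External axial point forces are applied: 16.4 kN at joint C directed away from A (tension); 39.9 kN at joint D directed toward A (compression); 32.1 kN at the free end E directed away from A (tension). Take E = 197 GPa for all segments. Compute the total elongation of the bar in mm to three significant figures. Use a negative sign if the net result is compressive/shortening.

0.143 mm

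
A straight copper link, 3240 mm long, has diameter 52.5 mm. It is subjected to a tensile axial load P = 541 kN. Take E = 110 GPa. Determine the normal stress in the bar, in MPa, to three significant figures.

A = 2165 mm².
σ = N/A = 541000/2165 = 249.9 MPa.

250 MPa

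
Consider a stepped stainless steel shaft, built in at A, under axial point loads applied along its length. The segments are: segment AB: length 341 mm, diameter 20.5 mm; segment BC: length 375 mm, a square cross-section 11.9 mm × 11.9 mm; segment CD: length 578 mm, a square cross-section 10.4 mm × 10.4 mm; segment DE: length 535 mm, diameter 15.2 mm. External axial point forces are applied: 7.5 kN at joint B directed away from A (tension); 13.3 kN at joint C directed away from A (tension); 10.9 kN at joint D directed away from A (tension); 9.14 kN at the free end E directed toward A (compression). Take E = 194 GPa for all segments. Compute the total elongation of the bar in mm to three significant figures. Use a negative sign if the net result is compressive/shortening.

0.235 mm

Internal axial forces (sectioning from the free end, tension +): N_DE = -9.14 kN, N_CD = 1.76 kN, N_BC = 15.06 kN, N_AB = 22.56 kN.
A_AB = 330.1 mm².
A_BC = 141.6 mm².
A_CD = 108.2 mm².
A_DE = 181.5 mm².
δ_AB = 22560·341/(330.1·194000) = 0.1201 mm
δ_BC = 15060·375/(141.6·194000) = 0.2056 mm
δ_CD = 1760·578/(108.2·194000) = 0.04848 mm
δ_DE = -9140·535/(181.5·194000) = -0.1389 mm
δ = Σδ_i = 0.2353 mm.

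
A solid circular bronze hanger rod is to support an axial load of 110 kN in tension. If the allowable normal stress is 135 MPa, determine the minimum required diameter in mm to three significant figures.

32.2 mm

Required area A ≥ P/σ_allow = 110000/135 = 814.8 mm².
For a solid circular section, d ≥ √(4A/π) = 32.21 mm.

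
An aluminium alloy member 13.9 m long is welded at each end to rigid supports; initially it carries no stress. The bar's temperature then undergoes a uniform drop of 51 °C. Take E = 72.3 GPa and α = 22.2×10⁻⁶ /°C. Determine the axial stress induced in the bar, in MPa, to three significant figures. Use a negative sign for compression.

81.9 MPa

Free thermal expansion αLΔT = 22.2e-6 · 13900 · -51 = -15.74 mm.
The walls impose strain ε = −(-15.74)/13900 = 1.1322e-03; σ = Eε = 72300 · 1.1322e-03 = 81.86 MPa.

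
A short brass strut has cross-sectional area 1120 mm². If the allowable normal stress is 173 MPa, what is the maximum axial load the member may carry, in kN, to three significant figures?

P_max = σ_allow · A = 173 · 1120 = 193800 N = 193.8 kN.

194 kN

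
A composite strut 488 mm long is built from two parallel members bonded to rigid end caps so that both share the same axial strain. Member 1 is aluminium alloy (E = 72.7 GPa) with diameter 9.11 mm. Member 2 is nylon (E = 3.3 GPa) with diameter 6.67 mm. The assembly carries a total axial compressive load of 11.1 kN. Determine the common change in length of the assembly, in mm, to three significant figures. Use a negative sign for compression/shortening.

A_1 = 65.18 mm².
A_2 = 34.94 mm².
Equal strain + equilibrium ⇒ each member carries load in proportion to AE: A₁E₁ = 4739000 N, A₂E₂ = 115300 N, ΣAE = 4854000 N.
δ = PL/ΣAE = -11100·488/4854000 = -1.116 mm.

-1.12 mm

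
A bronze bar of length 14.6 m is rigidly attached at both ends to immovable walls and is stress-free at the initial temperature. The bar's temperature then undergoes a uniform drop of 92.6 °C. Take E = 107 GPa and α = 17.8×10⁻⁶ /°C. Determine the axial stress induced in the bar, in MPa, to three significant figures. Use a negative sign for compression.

Free thermal expansion αLΔT = 17.8e-6 · 14600 · -92.6 = -24.06 mm.
The walls impose strain ε = −(-24.06)/14600 = 1.6483e-03; σ = Eε = 107000 · 1.6483e-03 = 176.4 MPa.

176 MPa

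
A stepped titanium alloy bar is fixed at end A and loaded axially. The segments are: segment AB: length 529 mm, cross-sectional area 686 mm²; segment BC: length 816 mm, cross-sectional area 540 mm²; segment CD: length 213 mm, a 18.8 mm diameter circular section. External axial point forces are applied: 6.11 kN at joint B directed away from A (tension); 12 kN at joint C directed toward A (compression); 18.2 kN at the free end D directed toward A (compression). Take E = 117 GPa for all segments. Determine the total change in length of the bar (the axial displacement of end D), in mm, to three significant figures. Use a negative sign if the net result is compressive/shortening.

Internal axial forces (sectioning from the free end, tension +): N_CD = -18.2 kN, N_BC = -30.2 kN, N_AB = -24.09 kN.
A_CD = 277.6 mm².
δ_AB = -24090·529/(686·117000) = -0.1588 mm
δ_BC = -30200·816/(540·117000) = -0.39 mm
δ_CD = -18200·213/(277.6·117000) = -0.1194 mm
δ = Σδ_i = -0.6682 mm.

-0.668 mm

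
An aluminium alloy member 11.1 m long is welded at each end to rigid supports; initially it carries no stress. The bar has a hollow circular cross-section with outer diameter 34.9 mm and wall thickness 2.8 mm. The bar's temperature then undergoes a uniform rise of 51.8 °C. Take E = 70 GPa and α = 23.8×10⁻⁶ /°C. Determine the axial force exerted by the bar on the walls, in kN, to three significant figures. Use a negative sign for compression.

-24.4 kN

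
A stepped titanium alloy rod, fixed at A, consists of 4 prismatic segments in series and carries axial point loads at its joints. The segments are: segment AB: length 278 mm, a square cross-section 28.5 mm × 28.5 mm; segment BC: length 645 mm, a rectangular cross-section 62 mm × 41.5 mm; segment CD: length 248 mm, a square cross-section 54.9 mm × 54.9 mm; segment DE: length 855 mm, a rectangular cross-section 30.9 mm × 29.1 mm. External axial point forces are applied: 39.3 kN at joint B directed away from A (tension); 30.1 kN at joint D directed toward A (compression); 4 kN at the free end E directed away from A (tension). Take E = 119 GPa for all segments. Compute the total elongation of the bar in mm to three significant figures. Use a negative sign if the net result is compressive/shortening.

-0.00310 mm

Internal axial forces (sectioning from the free end, tension +): N_DE = 4 kN, N_CD = -26.1 kN, N_BC = -26.1 kN, N_AB = 13.2 kN.
A_AB = 812.2 mm².
A_BC = 2573 mm².
A_CD = 3014 mm².
A_DE = 899.2 mm².
δ_AB = 13200·278/(812.2·119000) = 0.03796 mm
δ_BC = -26100·645/(2573·119000) = -0.05498 mm
δ_CD = -26100·248/(3014·119000) = -0.01805 mm
δ_DE = 4000·855/(899.2·119000) = 0.03196 mm
δ = Σδ_i = -0.003102 mm.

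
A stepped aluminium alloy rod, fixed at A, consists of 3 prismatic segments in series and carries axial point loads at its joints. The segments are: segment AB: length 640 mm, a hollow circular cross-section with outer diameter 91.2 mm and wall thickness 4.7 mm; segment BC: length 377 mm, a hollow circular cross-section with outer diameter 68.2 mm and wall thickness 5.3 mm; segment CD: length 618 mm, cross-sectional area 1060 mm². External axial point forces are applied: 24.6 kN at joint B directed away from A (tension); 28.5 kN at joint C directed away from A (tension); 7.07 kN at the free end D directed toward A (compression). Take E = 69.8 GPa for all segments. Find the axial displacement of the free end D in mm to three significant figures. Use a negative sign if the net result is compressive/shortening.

0.382 mm

Internal axial forces (sectioning from the free end, tension +): N_CD = -7.07 kN, N_BC = 21.43 kN, N_AB = 46.03 kN.
A_AB = 1277 mm².
A_BC = 1047 mm².
δ_AB = 46030·640/(1277·69800) = 0.3304 mm
δ_BC = 21430·377/(1047·69800) = 0.1105 mm
δ_CD = -7070·618/(1060·69800) = -0.05905 mm
δ = Σδ_i = 0.3819 mm.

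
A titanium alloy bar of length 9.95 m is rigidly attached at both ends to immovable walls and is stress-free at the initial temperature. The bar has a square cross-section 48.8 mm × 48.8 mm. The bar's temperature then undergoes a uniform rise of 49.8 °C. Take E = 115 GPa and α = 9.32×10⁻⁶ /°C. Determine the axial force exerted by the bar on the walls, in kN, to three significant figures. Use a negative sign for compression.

-127 kN

Free thermal expansion αLΔT = 9.32e-6 · 9950 · 49.8 = 4.618 mm.
The walls impose strain ε = −(4.618)/9950 = -4.6414e-04; σ = Eε = 115000 · -4.6414e-04 = -53.38 MPa.
Wall reaction R = σ·A = -53.38·2381 = -127100 N = -127.1 kN.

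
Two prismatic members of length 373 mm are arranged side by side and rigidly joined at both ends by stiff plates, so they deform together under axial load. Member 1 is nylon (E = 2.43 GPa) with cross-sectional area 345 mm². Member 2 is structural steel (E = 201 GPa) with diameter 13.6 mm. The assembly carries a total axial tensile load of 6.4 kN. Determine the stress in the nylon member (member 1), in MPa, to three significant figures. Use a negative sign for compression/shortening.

A_2 = 145.3 mm².
Equal strain + equilibrium ⇒ each member carries load in proportion to AE: A₁E₁ = 838400 N, A₂E₂ = 29200000 N, ΣAE = 30040000 N.
σ₁ = P·E₁/ΣAE = 6400·2430/30040000 = 0.5178 MPa.

0.518 MPa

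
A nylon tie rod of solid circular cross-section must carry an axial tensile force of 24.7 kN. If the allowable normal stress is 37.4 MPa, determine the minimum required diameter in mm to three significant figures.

29.0 mm

Required area A ≥ P/σ_allow = 24700/37.4 = 660.4 mm².
For a solid circular section, d ≥ √(4A/π) = 29 mm.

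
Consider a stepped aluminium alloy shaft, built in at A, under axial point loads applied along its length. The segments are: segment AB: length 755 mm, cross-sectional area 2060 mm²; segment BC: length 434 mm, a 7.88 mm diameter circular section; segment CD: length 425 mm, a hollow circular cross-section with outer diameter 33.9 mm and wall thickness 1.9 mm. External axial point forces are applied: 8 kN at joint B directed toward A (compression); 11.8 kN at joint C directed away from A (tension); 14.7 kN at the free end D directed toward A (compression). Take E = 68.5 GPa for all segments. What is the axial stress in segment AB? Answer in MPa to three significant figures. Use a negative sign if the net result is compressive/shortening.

-5.29 MPa

Internal axial forces (sectioning from the free end, tension +): N_CD = -14.7 kN, N_BC = -2.9 kN, N_AB = -10.9 kN.
σ_AB = N_AB/A_AB = -10900/2060 = -5.291 MPa.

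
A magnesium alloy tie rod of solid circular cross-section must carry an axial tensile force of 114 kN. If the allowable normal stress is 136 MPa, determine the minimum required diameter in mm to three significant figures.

Required area A ≥ P/σ_allow = 114000/136 = 838.2 mm².
For a solid circular section, d ≥ √(4A/π) = 32.67 mm.

32.7 mm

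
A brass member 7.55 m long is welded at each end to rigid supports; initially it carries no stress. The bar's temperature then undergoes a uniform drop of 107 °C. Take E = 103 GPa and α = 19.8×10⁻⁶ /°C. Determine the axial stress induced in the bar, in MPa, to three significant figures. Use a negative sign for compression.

Free thermal expansion αLΔT = 19.8e-6 · 7550 · -107 = -16 mm.
The walls impose strain ε = −(-16)/7550 = 2.1186e-03; σ = Eε = 103000 · 2.1186e-03 = 218.2 MPa.

218 MPa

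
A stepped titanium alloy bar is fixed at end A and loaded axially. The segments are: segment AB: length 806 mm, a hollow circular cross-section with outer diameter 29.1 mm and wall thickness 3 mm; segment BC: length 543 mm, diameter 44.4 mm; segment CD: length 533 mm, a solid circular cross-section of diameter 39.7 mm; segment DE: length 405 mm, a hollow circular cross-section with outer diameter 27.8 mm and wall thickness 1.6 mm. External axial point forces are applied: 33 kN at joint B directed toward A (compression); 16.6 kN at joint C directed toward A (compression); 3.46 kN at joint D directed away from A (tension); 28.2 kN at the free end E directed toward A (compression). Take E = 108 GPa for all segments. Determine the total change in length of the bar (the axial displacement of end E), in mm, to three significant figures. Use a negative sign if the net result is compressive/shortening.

Internal axial forces (sectioning from the free end, tension +): N_DE = -28.2 kN, N_CD = -24.74 kN, N_BC = -41.34 kN, N_AB = -74.34 kN.
A_AB = 246 mm².
A_BC = 1548 mm².
A_CD = 1238 mm².
A_DE = 131.7 mm².
δ_AB = -74340·806/(246·108000) = -2.255 mm
δ_BC = -41340·543/(1548·108000) = -0.1342 mm
δ_CD = -24740·533/(1238·108000) = -0.09864 mm
δ_DE = -28200·405/(131.7·108000) = -0.803 mm
δ = Σδ_i = -3.291 mm.

-3.29 mm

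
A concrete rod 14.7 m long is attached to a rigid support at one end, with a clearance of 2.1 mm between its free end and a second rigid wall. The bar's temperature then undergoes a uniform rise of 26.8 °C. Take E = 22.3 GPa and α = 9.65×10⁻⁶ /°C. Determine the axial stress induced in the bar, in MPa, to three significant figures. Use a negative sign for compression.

Free thermal expansion αLΔT = 9.65e-6 · 14700 · 26.8 = 3.802 mm.
The walls engage after the gap closes; constrained expansion = 3.802 − 2.1 = 1.702 mm.
The walls impose strain ε = −(1.702)/14700 = -1.1576e-04; σ = Eε = 22300 · -1.1576e-04 = -2.582 MPa.

-2.58 MPa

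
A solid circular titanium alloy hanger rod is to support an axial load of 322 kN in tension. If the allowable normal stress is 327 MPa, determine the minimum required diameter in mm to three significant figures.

35.4 mm

Required area A ≥ P/σ_allow = 322000/327 = 984.7 mm².
For a solid circular section, d ≥ √(4A/π) = 35.41 mm.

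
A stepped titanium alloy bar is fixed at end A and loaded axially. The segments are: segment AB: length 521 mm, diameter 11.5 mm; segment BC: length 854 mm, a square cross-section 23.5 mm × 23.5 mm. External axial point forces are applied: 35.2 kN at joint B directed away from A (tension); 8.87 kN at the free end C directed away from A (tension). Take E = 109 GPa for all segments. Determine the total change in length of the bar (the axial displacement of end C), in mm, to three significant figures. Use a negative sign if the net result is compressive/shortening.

Internal axial forces (sectioning from the free end, tension +): N_BC = 8.87 kN, N_AB = 44.07 kN.
A_AB = 103.9 mm².
A_BC = 552.2 mm².
δ_AB = 44070·521/(103.9·109000) = 2.028 mm
δ_BC = 8870·854/(552.2·109000) = 0.1258 mm
δ = Σδ_i = 2.154 mm.

2.15 mm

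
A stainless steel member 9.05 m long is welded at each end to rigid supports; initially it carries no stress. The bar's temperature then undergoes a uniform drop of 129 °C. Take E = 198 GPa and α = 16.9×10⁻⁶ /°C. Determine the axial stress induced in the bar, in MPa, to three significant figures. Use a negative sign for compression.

432 MPa

Free thermal expansion αLΔT = 16.9e-6 · 9050 · -129 = -19.73 mm.
The walls impose strain ε = −(-19.73)/9050 = 2.1801e-03; σ = Eε = 198000 · 2.1801e-03 = 431.7 MPa.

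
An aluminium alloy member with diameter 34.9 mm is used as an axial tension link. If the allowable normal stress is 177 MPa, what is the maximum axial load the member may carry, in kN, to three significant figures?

169 kN

A = 956.6 mm².
P_max = σ_allow · A = 177 · 956.6 = 169300 N = 169.3 kN.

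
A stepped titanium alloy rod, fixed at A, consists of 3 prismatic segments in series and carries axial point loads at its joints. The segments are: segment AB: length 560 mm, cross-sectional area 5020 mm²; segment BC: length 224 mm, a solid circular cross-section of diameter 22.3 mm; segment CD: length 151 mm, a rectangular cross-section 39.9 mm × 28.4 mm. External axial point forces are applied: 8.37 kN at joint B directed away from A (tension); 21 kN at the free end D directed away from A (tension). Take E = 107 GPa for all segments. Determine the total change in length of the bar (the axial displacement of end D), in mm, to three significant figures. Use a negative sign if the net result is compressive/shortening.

Internal axial forces (sectioning from the free end, tension +): N_CD = 21 kN, N_BC = 21 kN, N_AB = 29.37 kN.
A_BC = 390.6 mm².
A_CD = 1133 mm².
δ_AB = 29370·560/(5020·107000) = 0.03062 mm
δ_BC = 21000·224/(390.6·107000) = 0.1126 mm
δ_CD = 21000·151/(1133·107000) = 0.02615 mm
δ = Σδ_i = 0.1693 mm.

0.169 mm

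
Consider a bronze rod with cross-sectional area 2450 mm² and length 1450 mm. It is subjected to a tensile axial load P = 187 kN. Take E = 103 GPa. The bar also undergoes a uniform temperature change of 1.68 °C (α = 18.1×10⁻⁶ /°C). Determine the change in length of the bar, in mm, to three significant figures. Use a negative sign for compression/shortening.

δ_mech = NL/(AE) = 187000·1450/(2450·103000) = 1.074 mm.
δ_thermal = αLΔT = 18.1e-6·1450·1.68 = 0.04409 mm.
δ = δ_mech + δ_thermal = 1.119 mm.

1.12 mm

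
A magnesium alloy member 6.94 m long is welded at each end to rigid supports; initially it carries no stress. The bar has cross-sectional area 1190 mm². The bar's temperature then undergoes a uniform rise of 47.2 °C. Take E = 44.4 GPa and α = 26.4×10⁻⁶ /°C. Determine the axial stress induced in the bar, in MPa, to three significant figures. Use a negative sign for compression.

Free thermal expansion αLΔT = 26.4e-6 · 6940 · 47.2 = 8.648 mm.
The walls impose strain ε = −(8.648)/6940 = -1.2461e-03; σ = Eε = 44400 · -1.2461e-03 = -55.33 MPa.

-55.3 MPa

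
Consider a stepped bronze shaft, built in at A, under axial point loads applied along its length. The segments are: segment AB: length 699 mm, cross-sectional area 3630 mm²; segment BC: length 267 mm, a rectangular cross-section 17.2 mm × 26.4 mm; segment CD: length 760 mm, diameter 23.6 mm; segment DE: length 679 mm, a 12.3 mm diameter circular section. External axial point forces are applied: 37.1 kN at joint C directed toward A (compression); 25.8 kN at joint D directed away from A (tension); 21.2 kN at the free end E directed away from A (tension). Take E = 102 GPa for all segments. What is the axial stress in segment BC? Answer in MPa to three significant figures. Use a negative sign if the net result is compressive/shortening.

Internal axial forces (sectioning from the free end, tension +): N_DE = 21.2 kN, N_CD = 47 kN, N_BC = 9.9 kN, N_AB = 9.9 kN.
A_BC = 454.1 mm².
σ_BC = N_BC/A_BC = 9900/454.1 = 21.8 MPa.

21.8 MPa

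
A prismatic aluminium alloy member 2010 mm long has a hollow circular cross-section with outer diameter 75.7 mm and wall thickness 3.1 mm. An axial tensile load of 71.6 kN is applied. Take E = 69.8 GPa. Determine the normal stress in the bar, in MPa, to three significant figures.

A = 707 mm².
σ = N/A = 71600/707 = 101.3 MPa.

101 MPa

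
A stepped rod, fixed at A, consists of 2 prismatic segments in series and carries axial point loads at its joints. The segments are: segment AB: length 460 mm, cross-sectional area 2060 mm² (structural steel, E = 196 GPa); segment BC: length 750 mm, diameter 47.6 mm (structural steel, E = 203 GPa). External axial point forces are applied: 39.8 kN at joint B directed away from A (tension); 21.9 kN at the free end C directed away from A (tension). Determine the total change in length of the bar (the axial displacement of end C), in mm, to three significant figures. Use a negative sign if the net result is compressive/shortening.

Internal axial forces (sectioning from the free end, tension +): N_BC = 21.9 kN, N_AB = 61.7 kN.
A_BC = 1780 mm².
δ_AB = 61700·460/(2060·196000) = 0.07029 mm
δ_BC = 21900·750/(1780·203000) = 0.04547 mm
δ = Σδ_i = 0.1158 mm.

0.116 mm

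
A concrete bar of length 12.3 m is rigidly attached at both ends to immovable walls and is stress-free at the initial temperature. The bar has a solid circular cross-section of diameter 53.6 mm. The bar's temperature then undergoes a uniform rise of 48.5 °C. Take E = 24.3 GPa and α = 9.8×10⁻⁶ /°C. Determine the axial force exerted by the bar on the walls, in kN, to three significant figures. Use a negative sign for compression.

Free thermal expansion αLΔT = 9.8e-6 · 12300 · 48.5 = 5.846 mm.
The walls impose strain ε = −(5.846)/12300 = -4.7530e-04; σ = Eε = 24300 · -4.7530e-04 = -11.55 MPa.
Wall reaction R = σ·A = -11.55·2256 = -26060 N = -26.06 kN.

-26.1 kN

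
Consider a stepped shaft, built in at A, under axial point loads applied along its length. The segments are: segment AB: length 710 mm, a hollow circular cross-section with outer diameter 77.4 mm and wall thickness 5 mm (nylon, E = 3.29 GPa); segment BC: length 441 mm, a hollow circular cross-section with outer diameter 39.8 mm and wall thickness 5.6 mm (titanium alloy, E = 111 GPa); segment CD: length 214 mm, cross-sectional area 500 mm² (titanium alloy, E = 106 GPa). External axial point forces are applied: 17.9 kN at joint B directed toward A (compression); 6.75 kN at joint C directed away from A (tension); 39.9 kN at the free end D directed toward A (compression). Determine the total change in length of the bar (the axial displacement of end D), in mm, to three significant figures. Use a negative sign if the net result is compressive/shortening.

-10.1 mm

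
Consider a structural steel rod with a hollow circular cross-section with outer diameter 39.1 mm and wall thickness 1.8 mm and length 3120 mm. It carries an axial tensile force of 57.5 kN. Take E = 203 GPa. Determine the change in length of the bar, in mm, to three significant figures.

A = 210.9 mm².
δ_mech = NL/(AE) = 57500·3120/(210.9·203000) = 4.19 mm.

4.19 mm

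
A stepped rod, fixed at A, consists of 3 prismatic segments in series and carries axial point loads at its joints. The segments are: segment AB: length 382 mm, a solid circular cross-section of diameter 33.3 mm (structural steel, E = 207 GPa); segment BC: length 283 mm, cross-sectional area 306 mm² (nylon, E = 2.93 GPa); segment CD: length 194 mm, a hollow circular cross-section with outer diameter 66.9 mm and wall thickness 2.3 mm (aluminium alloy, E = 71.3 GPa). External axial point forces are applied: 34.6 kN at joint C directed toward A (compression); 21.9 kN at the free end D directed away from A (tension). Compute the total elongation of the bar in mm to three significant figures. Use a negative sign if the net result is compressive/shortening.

-3.91 mm

Internal axial forces (sectioning from the free end, tension +): N_CD = 21.9 kN, N_BC = -12.7 kN, N_AB = -12.7 kN.
A_AB = 870.9 mm².
A_CD = 466.8 mm².
δ_AB = -12700·382/(870.9·207000) = -0.02691 mm
δ_BC = -12700·283/(306·2930) = -4.009 mm
δ_CD = 21900·194/(466.8·71300) = 0.1277 mm
δ = Σδ_i = -3.908 mm.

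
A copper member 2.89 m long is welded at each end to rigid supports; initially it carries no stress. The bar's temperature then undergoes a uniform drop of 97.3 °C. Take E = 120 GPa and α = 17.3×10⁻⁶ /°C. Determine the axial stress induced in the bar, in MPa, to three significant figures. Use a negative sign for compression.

Free thermal expansion αLΔT = 17.3e-6 · 2890 · -97.3 = -4.865 mm.
The walls impose strain ε = −(-4.865)/2890 = 1.6833e-03; σ = Eε = 120000 · 1.6833e-03 = 202 MPa.

202 MPa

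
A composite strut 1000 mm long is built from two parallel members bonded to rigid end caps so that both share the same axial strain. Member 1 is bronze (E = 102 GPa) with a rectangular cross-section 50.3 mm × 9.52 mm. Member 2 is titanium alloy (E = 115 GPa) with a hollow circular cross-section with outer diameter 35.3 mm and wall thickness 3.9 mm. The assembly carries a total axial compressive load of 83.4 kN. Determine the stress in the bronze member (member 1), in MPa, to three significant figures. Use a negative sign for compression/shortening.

-91.4 MPa

A_1 = 478.9 mm².
A_2 = 384.7 mm².
Equal strain + equilibrium ⇒ each member carries load in proportion to AE: A₁E₁ = 48840000 N, A₂E₂ = 44240000 N, ΣAE = 93090000 N.
σ₁ = P·E₁/ΣAE = -83400·102000/93090000 = -91.39 MPa.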